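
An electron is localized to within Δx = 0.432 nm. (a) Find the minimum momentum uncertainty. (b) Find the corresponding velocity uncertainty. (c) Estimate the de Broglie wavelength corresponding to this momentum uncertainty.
(a) Δp_min = 1.221 × 10^-25 kg·m/s
(b) Δv_min = 133.990 km/s
(c) λ_dB = 5.429 nm

Step-by-step:

(a) From the uncertainty principle:
Δp_min = ℏ/(2Δx) = (1.055e-34 J·s)/(2 × 4.320e-10 m) = 1.221e-25 kg·m/s

(b) The velocity uncertainty:
Δv = Δp/m = (1.221e-25 kg·m/s)/(9.109e-31 kg) = 1.340e+05 m/s = 133.990 km/s

(c) The de Broglie wavelength for this momentum:
λ = h/p = (6.626e-34 J·s)/(1.221e-25 kg·m/s) = 5.429e-09 m = 5.429 nm

Note: The de Broglie wavelength is comparable to the localization size, as expected from wave-particle duality.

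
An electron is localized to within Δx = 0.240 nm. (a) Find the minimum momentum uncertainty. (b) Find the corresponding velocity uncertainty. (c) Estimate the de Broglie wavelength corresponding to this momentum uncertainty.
(a) Δp_min = 2.197 × 10^-25 kg·m/s
(b) Δv_min = 241.183 km/s
(c) λ_dB = 3.016 nm

Step-by-step:

(a) From the uncertainty principle:
Δp_min = ℏ/(2Δx) = (1.055e-34 J·s)/(2 × 2.400e-10 m) = 2.197e-25 kg·m/s

(b) The velocity uncertainty:
Δv = Δp/m = (2.197e-25 kg·m/s)/(9.109e-31 kg) = 2.412e+05 m/s = 241.183 km/s

(c) The de Broglie wavelength for this momentum:
λ = h/p = (6.626e-34 J·s)/(2.197e-25 kg·m/s) = 3.016e-09 m = 3.016 nm

Note: The de Broglie wavelength is comparable to the localization size, as expected from wave-particle duality.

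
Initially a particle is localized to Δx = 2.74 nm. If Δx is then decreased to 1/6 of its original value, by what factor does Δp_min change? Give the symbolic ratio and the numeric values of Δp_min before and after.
Original Δp_min = 1.924 × 10^-26 kg·m/s; new Δp'_min = 1.155 × 10^-25 kg·m/s; ratio Δp'_min/Δp_min = 6.

From the uncertainty principle ΔxΔp ≥ ℏ/2, the minimum momentum uncertainty is Δp_min = ℏ/(2Δx).

Original (Δx = 2.74 nm = 2.740e-09 m):
Δp_min = (1.055e-34 J·s)/(2 × 2.740e-09 m) = 1.924e-26 kg·m/s

When Δx → (1/6)Δx:
Δp'_min = ℏ/(2 × (1/6)Δx) = 6 × ℏ/(2Δx) = 6 × Δp_min
Δp'_min = 6 × 1.924e-26 kg·m/s = 1.155e-25 kg·m/s

Since Δp_min ∝ 1/Δx, when Δx is decreased to 1/6 of its original value, Δp_min increases to 6 times its original value.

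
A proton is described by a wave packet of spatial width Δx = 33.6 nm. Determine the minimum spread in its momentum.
1.569 × 10^-27 kg·m/s

For a wave packet, the spatial width Δx and momentum spread Δp are related by the uncertainty principle:
ΔxΔp ≥ ℏ/2

The minimum momentum spread is:
Δp_min = ℏ/(2Δx)
Δp_min = (1.055e-34 J·s) / (2 × 3.360e-08 m)
Δp_min = 1.569e-27 kg·m/s

A wave packet cannot have both a well-defined position and well-defined momentum.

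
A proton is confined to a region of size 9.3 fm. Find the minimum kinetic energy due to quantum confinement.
59.977 keV

Using the uncertainty principle:

1. Position uncertainty: Δx ≈ 9.300e-15 m
2. Minimum momentum uncertainty: Δp = ℏ/(2Δx) = 5.670e-21 kg·m/s
3. Minimum kinetic energy:
   KE = (Δp)²/(2m) = (5.670e-21)²/(2 × 1.673e-27 kg)
   KE = 9.609e-15 J = 59.977 keV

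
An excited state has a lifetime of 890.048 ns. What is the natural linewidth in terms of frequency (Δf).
89.408 kHz

Using the energy-time uncertainty principle and E = hf:
ΔEΔt ≥ ℏ/2
hΔf·Δt ≥ ℏ/2

The minimum frequency uncertainty is:
Δf = ℏ/(2hτ) = 1/(4πτ)
Δf = 1/(4π × 8.900e-07 s)
Δf = 8.941e+04 Hz = 89.408 kHz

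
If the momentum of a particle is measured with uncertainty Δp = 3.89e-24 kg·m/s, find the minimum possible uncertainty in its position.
13.555 pm

Using the Heisenberg uncertainty principle:
ΔxΔp ≥ ℏ/2

The minimum uncertainty in position is:
Δx_min = ℏ/(2Δp)
Δx_min = (1.055e-34 J·s) / (2 × 3.890e-24 kg·m/s)
Δx_min = 1.355e-11 m = 13.555 pm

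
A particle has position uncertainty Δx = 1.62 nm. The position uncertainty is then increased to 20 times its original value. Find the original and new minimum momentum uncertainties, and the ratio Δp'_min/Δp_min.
Original Δp_min = 3.255 × 10^-26 kg·m/s; new Δp'_min = 1.627 × 10^-27 kg·m/s; ratio Δp'_min/Δp_min = 1/20.

From the uncertainty principle ΔxΔp ≥ ℏ/2, the minimum momentum uncertainty is Δp_min = ℏ/(2Δx).

Original (Δx = 1.62 nm = 1.620e-09 m):
Δp_min = (1.055e-34 J·s)/(2 × 1.620e-09 m) = 3.255e-26 kg·m/s

When Δx → 20Δx:
Δp'_min = ℏ/(2 × 20Δx) = (1/20) × ℏ/(2Δx) = (1/20) × Δp_min
Δp'_min = 1/20 × 3.255e-26 kg·m/s = 1.627e-27 kg·m/s

Since Δp_min ∝ 1/Δx, when Δx is increased to 20 times its original value, Δp_min decreases to 1/20 of its original value.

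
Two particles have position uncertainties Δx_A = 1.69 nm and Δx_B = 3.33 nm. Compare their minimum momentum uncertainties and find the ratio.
Particle A has the larger minimum momentum uncertainty, by a factor of 1.97.

For each particle, the minimum momentum uncertainty is Δp_min = ℏ/(2Δx):

Particle A: Δp_A = ℏ/(2×1.690e-09 m) = 3.120e-26 kg·m/s
Particle B: Δp_B = ℏ/(2×3.330e-09 m) = 1.583e-26 kg·m/s

Ratio: Δp_A/Δp_B = 1.97

Since Δp_min ∝ 1/Δx, the particle with smaller position uncertainty (A) has larger momentum uncertainty.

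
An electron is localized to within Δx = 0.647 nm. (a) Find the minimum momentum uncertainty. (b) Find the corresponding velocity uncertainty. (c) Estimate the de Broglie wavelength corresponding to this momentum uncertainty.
(a) Δp_min = 8.150 × 10^-26 kg·m/s
(b) Δv_min = 89.465 km/s
(c) λ_dB = 8.130 nm

Step-by-step:

(a) From the uncertainty principle:
Δp_min = ℏ/(2Δx) = (1.055e-34 J·s)/(2 × 6.470e-10 m) = 8.150e-26 kg·m/s

(b) The velocity uncertainty:
Δv = Δp/m = (8.150e-26 kg·m/s)/(9.109e-31 kg) = 8.946e+04 m/s = 89.465 km/s

(c) The de Broglie wavelength for this momentum:
λ = h/p = (6.626e-34 J·s)/(8.150e-26 kg·m/s) = 8.130e-09 m = 8.130 nm

Note: The de Broglie wavelength is comparable to the localization size, as expected from wave-particle duality.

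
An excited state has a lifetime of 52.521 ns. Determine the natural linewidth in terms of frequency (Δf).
1.515 MHz

Using the energy-time uncertainty principle and E = hf:
ΔEΔt ≥ ℏ/2
hΔf·Δt ≥ ℏ/2

The minimum frequency uncertainty is:
Δf = ℏ/(2hτ) = 1/(4πτ)
Δf = 1/(4π × 5.252e-08 s)
Δf = 1.515e+06 Hz = 1.515 MHz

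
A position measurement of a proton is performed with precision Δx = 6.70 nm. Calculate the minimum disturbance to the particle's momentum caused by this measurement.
7.870 × 10^-27 kg·m/s

The uncertainty principle implies that measuring position disturbs momentum:
ΔxΔp ≥ ℏ/2

When we measure position with precision Δx, we necessarily introduce a momentum uncertainty:
Δp ≥ ℏ/(2Δx)
Δp_min = (1.055e-34 J·s) / (2 × 6.700e-09 m)
Δp_min = 7.870e-27 kg·m/s

The more precisely we measure position, the greater the momentum disturbance.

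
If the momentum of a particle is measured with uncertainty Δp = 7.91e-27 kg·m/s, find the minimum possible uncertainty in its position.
6.666 nm

Using the Heisenberg uncertainty principle:
ΔxΔp ≥ ℏ/2

The minimum uncertainty in position is:
Δx_min = ℏ/(2Δp)
Δx_min = (1.055e-34 J·s) / (2 × 7.910e-27 kg·m/s)
Δx_min = 6.666e-09 m = 6.666 nm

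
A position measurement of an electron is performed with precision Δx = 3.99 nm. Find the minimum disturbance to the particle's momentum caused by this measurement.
1.322 × 10^-26 kg·m/s

The uncertainty principle implies that measuring position disturbs momentum:
ΔxΔp ≥ ℏ/2

When we measure position with precision Δx, we necessarily introduce a momentum uncertainty:
Δp ≥ ℏ/(2Δx)
Δp_min = (1.055e-34 J·s) / (2 × 3.990e-09 m)
Δp_min = 1.322e-26 kg·m/s

The more precisely we measure position, the greater the momentum disturbance.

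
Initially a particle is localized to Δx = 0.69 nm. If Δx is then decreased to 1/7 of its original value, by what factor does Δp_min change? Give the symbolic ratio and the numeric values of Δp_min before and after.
Original Δp_min = 7.642 × 10^-26 kg·m/s; new Δp'_min = 5.349 × 10^-25 kg·m/s; ratio Δp'_min/Δp_min = 7.

From the uncertainty principle ΔxΔp ≥ ℏ/2, the minimum momentum uncertainty is Δp_min = ℏ/(2Δx).

Original (Δx = 0.69 nm = 6.900e-10 m):
Δp_min = (1.055e-34 J·s)/(2 × 6.900e-10 m) = 7.642e-26 kg·m/s

When Δx → (1/7)Δx:
Δp'_min = ℏ/(2 × (1/7)Δx) = 7 × ℏ/(2Δx) = 7 × Δp_min
Δp'_min = 7 × 7.642e-26 kg·m/s = 5.349e-25 kg·m/s

Since Δp_min ∝ 1/Δx, when Δx is decreased to 1/7 of its original value, Δp_min increases to 7 times its original value.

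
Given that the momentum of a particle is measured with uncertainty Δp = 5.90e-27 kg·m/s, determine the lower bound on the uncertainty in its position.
8.937 nm

Using the Heisenberg uncertainty principle:
ΔxΔp ≥ ℏ/2

The minimum uncertainty in position is:
Δx_min = ℏ/(2Δp)
Δx_min = (1.055e-34 J·s) / (2 × 5.900e-27 kg·m/s)
Δx_min = 8.937e-09 m = 8.937 nm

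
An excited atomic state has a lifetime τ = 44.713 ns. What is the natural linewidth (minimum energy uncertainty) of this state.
7.360 neV

Using the energy-time uncertainty principle:
ΔEΔt ≥ ℏ/2

The lifetime τ represents the time uncertainty Δt.
The natural linewidth (minimum energy uncertainty) is:

ΔE = ℏ/(2τ)
ΔE = (1.055e-34 J·s) / (2 × 4.471e-08 s)
ΔE = 1.179e-27 J = 7.360 neV

This natural linewidth limits the precision of spectroscopic measurements.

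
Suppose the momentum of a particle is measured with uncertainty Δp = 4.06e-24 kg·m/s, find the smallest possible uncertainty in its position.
12.987 pm

Using the Heisenberg uncertainty principle:
ΔxΔp ≥ ℏ/2

The minimum uncertainty in position is:
Δx_min = ℏ/(2Δp)
Δx_min = (1.055e-34 J·s) / (2 × 4.060e-24 kg·m/s)
Δx_min = 1.299e-11 m = 12.987 pm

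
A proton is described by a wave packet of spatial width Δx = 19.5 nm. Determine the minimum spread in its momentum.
2.704 × 10^-27 kg·m/s

For a wave packet, the spatial width Δx and momentum spread Δp are related by the uncertainty principle:
ΔxΔp ≥ ℏ/2

The minimum momentum spread is:
Δp_min = ℏ/(2Δx)
Δp_min = (1.055e-34 J·s) / (2 × 1.950e-08 m)
Δp_min = 2.704e-27 kg·m/s

A wave packet cannot have both a well-defined position and well-defined momentum.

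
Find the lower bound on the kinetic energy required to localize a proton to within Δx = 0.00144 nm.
2.502 eV

Localizing a particle requires giving it sufficient momentum uncertainty:

1. From uncertainty principle: Δp ≥ ℏ/(2Δx)
   Δp_min = (1.055e-34 J·s) / (2 × 1.440e-12 m)
   Δp_min = 3.662e-23 kg·m/s

2. This momentum uncertainty corresponds to kinetic energy:
   KE ≈ (Δp)²/(2m) = (3.662e-23)²/(2 × 1.673e-27 kg)
   KE = 4.008e-19 J = 2.502 eV

Tighter localization requires more energy.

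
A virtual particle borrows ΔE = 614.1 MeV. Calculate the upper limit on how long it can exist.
5.359 × 10^-25 s

Using the energy-time uncertainty principle:
ΔEΔt ≥ ℏ/2

For a virtual particle borrowing energy ΔE, the maximum lifetime is:
Δt_max = ℏ/(2ΔE)

Converting energy:
ΔE = 614.1 MeV = 9.839e-11 J

Δt_max = (1.055e-34 J·s) / (2 × 9.839e-11 J)
Δt_max = 5.359e-25 s = 5.359 × 10^-25 s

Virtual particles with higher borrowed energy exist for shorter times.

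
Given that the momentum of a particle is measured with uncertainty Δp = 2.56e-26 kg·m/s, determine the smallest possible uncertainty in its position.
2.060 nm

Using the Heisenberg uncertainty principle:
ΔxΔp ≥ ℏ/2

The minimum uncertainty in position is:
Δx_min = ℏ/(2Δp)
Δx_min = (1.055e-34 J·s) / (2 × 2.560e-26 kg·m/s)
Δx_min = 2.060e-09 m = 2.060 nm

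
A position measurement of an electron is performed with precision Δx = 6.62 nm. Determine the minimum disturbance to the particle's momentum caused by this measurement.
7.965 × 10^-27 kg·m/s

The uncertainty principle implies that measuring position disturbs momentum:
ΔxΔp ≥ ℏ/2

When we measure position with precision Δx, we necessarily introduce a momentum uncertainty:
Δp ≥ ℏ/(2Δx)
Δp_min = (1.055e-34 J·s) / (2 × 6.620e-09 m)
Δp_min = 7.965e-27 kg·m/s

The more precisely we measure position, the greater the momentum disturbance.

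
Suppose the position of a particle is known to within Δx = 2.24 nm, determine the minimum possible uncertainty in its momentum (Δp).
2.354 × 10^-26 kg·m/s

Using the Heisenberg uncertainty principle:
ΔxΔp ≥ ℏ/2

The minimum uncertainty in momentum is:
Δp_min = ℏ/(2Δx)
Δp_min = (1.055e-34 J·s) / (2 × 2.240e-09 m)
Δp_min = 2.354e-26 kg·m/s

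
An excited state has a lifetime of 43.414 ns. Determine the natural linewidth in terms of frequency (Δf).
1.833 MHz

Using the energy-time uncertainty principle and E = hf:
ΔEΔt ≥ ℏ/2
hΔf·Δt ≥ ℏ/2

The minimum frequency uncertainty is:
Δf = ℏ/(2hτ) = 1/(4πτ)
Δf = 1/(4π × 4.341e-08 s)
Δf = 1.833e+06 Hz = 1.833 MHz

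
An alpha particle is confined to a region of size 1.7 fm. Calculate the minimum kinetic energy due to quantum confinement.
451.837 keV

Using the uncertainty principle:

1. Position uncertainty: Δx ≈ 1.700e-15 m
2. Minimum momentum uncertainty: Δp = ℏ/(2Δx) = 3.102e-20 kg·m/s
3. Minimum kinetic energy:
   KE = (Δp)²/(2m) = (3.102e-20)²/(2 × 6.645e-27 kg)
   KE = 7.239e-14 J = 451.837 keV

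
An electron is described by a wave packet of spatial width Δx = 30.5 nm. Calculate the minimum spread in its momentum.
1.729 × 10^-27 kg·m/s

For a wave packet, the spatial width Δx and momentum spread Δp are related by the uncertainty principle:
ΔxΔp ≥ ℏ/2

The minimum momentum spread is:
Δp_min = ℏ/(2Δx)
Δp_min = (1.055e-34 J·s) / (2 × 3.050e-08 m)
Δp_min = 1.729e-27 kg·m/s

A wave packet cannot have both a well-defined position and well-defined momentum.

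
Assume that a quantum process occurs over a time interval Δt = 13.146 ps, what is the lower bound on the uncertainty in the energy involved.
25.035 μeV

Using the energy-time uncertainty principle:
ΔEΔt ≥ ℏ/2

The minimum uncertainty in energy is:
ΔE_min = ℏ/(2Δt)
ΔE_min = (1.055e-34 J·s) / (2 × 1.315e-11 s)
ΔE_min = 4.011e-24 J = 25.035 μeV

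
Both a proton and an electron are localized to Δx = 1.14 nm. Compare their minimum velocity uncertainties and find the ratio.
The electron has the larger minimum velocity uncertainty, by a ratio of 1836.2.

For both particles, Δp_min = ℏ/(2Δx) = 4.625e-26 kg·m/s (same for both).

The velocity uncertainty is Δv = Δp/m:
- proton: Δv = 4.625e-26 / 1.673e-27 = 2.765e+01 m/s = 27.653 m/s
- electron: Δv = 4.625e-26 / 9.109e-31 = 5.078e+04 m/s = 50.775 km/s

Ratio: 5.078e+04 / 2.765e+01 = 1836.2

The lighter particle has larger velocity uncertainty because Δv ∝ 1/m.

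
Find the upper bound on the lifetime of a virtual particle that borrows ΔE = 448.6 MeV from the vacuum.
7.336 × 10^-25 s

Using the energy-time uncertainty principle:
ΔEΔt ≥ ℏ/2

For a virtual particle borrowing energy ΔE, the maximum lifetime is:
Δt_max = ℏ/(2ΔE)

Converting energy:
ΔE = 448.6 MeV = 7.187e-11 J

Δt_max = (1.055e-34 J·s) / (2 × 7.187e-11 J)
Δt_max = 7.336e-25 s = 7.336 × 10^-25 s

Virtual particles with higher borrowed energy exist for shorter times.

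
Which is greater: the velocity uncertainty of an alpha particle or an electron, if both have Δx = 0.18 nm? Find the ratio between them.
The electron has the larger minimum velocity uncertainty, by a ratio of 7294.3.

For both particles, Δp_min = ℏ/(2Δx) = 2.929e-25 kg·m/s (same for both).

The velocity uncertainty is Δv = Δp/m:
- alpha particle: Δv = 2.929e-25 / 6.645e-27 = 4.409e+01 m/s = 44.086 m/s
- electron: Δv = 2.929e-25 / 9.109e-31 = 3.216e+05 m/s = 321.577 km/s

Ratio: 3.216e+05 / 4.409e+01 = 7294.3

The lighter particle has larger velocity uncertainty because Δv ∝ 1/m.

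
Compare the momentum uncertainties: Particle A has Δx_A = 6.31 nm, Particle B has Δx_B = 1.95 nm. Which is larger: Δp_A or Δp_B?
Particle B has the larger minimum momentum uncertainty, by a factor of 3.24.

For each particle, the minimum momentum uncertainty is Δp_min = ℏ/(2Δx):

Particle A: Δp_A = ℏ/(2×6.310e-09 m) = 8.356e-27 kg·m/s
Particle B: Δp_B = ℏ/(2×1.950e-09 m) = 2.704e-26 kg·m/s

Ratio: Δp_B/Δp_A = 3.24

Since Δp_min ∝ 1/Δx, the particle with smaller position uncertainty (B) has larger momentum uncertainty.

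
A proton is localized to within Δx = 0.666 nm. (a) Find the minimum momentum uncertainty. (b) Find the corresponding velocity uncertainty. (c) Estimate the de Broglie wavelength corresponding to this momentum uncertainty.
(a) Δp_min = 7.917 × 10^-26 kg·m/s
(b) Δv_min = 47.334 m/s
(c) λ_dB = 8.369 nm

Step-by-step:

(a) From the uncertainty principle:
Δp_min = ℏ/(2Δx) = (1.055e-34 J·s)/(2 × 6.660e-10 m) = 7.917e-26 kg·m/s

(b) The velocity uncertainty:
Δv = Δp/m = (7.917e-26 kg·m/s)/(1.673e-27 kg) = 4.733e+01 m/s = 47.334 m/s

(c) The de Broglie wavelength for this momentum:
λ = h/p = (6.626e-34 J·s)/(7.917e-26 kg·m/s) = 8.369e-09 m = 8.369 nm

Note: The de Broglie wavelength is comparable to the localization size, as expected from wave-particle duality.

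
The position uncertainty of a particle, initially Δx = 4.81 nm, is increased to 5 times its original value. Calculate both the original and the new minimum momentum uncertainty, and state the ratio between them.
Original Δp_min = 1.096 × 10^-26 kg·m/s; new Δp'_min = 2.192 × 10^-27 kg·m/s; ratio Δp'_min/Δp_min = 1/5.

From the uncertainty principle ΔxΔp ≥ ℏ/2, the minimum momentum uncertainty is Δp_min = ℏ/(2Δx).

Original (Δx = 4.81 nm = 4.810e-09 m):
Δp_min = (1.055e-34 J·s)/(2 × 4.810e-09 m) = 1.096e-26 kg·m/s

When Δx → 5Δx:
Δp'_min = ℏ/(2 × 5Δx) = (1/5) × ℏ/(2Δx) = (1/5) × Δp_min
Δp'_min = 1/5 × 1.096e-26 kg·m/s = 2.192e-27 kg·m/s

Since Δp_min ∝ 1/Δx, when Δx is increased to 5 times its original value, Δp_min decreases to 1/5 of its original value.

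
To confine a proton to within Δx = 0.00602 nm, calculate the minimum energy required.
143.140 meV

Localizing a particle requires giving it sufficient momentum uncertainty:

1. From uncertainty principle: Δp ≥ ℏ/(2Δx)
   Δp_min = (1.055e-34 J·s) / (2 × 6.020e-12 m)
   Δp_min = 8.759e-24 kg·m/s

2. This momentum uncertainty corresponds to kinetic energy:
   KE ≈ (Δp)²/(2m) = (8.759e-24)²/(2 × 1.673e-27 kg)
   KE = 2.293e-20 J = 143.140 meV

Tighter localization requires more energy.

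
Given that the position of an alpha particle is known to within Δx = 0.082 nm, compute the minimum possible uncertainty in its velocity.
96.774 m/s

Using the Heisenberg uncertainty principle and Δp = mΔv:
ΔxΔp ≥ ℏ/2
Δx(mΔv) ≥ ℏ/2

The minimum uncertainty in velocity is:
Δv_min = ℏ/(2mΔx)
Δv_min = (1.055e-34 J·s) / (2 × 6.645e-27 kg × 8.200e-11 m)
Δv_min = 9.677e+01 m/s = 96.774 m/s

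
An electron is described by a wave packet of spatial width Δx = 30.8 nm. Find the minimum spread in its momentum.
1.712 × 10^-27 kg·m/s

For a wave packet, the spatial width Δx and momentum spread Δp are related by the uncertainty principle:
ΔxΔp ≥ ℏ/2

The minimum momentum spread is:
Δp_min = ℏ/(2Δx)
Δp_min = (1.055e-34 J·s) / (2 × 3.080e-08 m)
Δp_min = 1.712e-27 kg·m/s

A wave packet cannot have both a well-defined position and well-defined momentum.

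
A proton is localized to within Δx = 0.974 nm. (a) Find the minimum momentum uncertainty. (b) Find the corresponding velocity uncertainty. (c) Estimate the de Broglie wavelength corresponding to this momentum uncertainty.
(a) Δp_min = 5.414 × 10^-26 kg·m/s
(b) Δv_min = 32.366 m/s
(c) λ_dB = 12.240 nm

Step-by-step:

(a) From the uncertainty principle:
Δp_min = ℏ/(2Δx) = (1.055e-34 J·s)/(2 × 9.740e-10 m) = 5.414e-26 kg·m/s

(b) The velocity uncertainty:
Δv = Δp/m = (5.414e-26 kg·m/s)/(1.673e-27 kg) = 3.237e+01 m/s = 32.366 m/s

(c) The de Broglie wavelength for this momentum:
λ = h/p = (6.626e-34 J·s)/(5.414e-26 kg·m/s) = 1.224e-08 m = 12.240 nm

Note: The de Broglie wavelength is comparable to the localization size, as expected from wave-particle duality.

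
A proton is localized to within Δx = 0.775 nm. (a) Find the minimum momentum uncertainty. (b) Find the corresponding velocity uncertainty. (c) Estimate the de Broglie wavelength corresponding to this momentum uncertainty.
(a) Δp_min = 6.804 × 10^-26 kg·m/s
(b) Δv_min = 40.677 m/s
(c) λ_dB = 9.739 nm

Step-by-step:

(a) From the uncertainty principle:
Δp_min = ℏ/(2Δx) = (1.055e-34 J·s)/(2 × 7.750e-10 m) = 6.804e-26 kg·m/s

(b) The velocity uncertainty:
Δv = Δp/m = (6.804e-26 kg·m/s)/(1.673e-27 kg) = 4.068e+01 m/s = 40.677 m/s

(c) The de Broglie wavelength for this momentum:
λ = h/p = (6.626e-34 J·s)/(6.804e-26 kg·m/s) = 9.739e-09 m = 9.739 nm

Note: The de Broglie wavelength is comparable to the localization size, as expected from wave-particle duality.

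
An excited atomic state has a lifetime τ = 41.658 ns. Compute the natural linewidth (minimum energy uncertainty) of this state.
7.900 neV

Using the energy-time uncertainty principle:
ΔEΔt ≥ ℏ/2

The lifetime τ represents the time uncertainty Δt.
The natural linewidth (minimum energy uncertainty) is:

ΔE = ℏ/(2τ)
ΔE = (1.055e-34 J·s) / (2 × 4.166e-08 s)
ΔE = 1.266e-27 J = 7.900 neV

This natural linewidth limits the precision of spectroscopic measurements.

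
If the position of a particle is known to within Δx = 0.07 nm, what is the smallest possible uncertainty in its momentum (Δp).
7.533 × 10^-25 kg·m/s

Using the Heisenberg uncertainty principle:
ΔxΔp ≥ ℏ/2

The minimum uncertainty in momentum is:
Δp_min = ℏ/(2Δx)
Δp_min = (1.055e-34 J·s) / (2 × 7.000e-11 m)
Δp_min = 7.533e-25 kg·m/s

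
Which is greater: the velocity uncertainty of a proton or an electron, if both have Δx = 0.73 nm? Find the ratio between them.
The electron has the larger minimum velocity uncertainty, by a ratio of 1836.2.

For both particles, Δp_min = ℏ/(2Δx) = 7.223e-26 kg·m/s (same for both).

The velocity uncertainty is Δv = Δp/m:
- proton: Δv = 7.223e-26 / 1.673e-27 = 4.318e+01 m/s = 43.184 m/s
- electron: Δv = 7.223e-26 / 9.109e-31 = 7.929e+04 m/s = 79.293 km/s

Ratio: 7.929e+04 / 4.318e+01 = 1836.2

The lighter particle has larger velocity uncertainty because Δv ∝ 1/m.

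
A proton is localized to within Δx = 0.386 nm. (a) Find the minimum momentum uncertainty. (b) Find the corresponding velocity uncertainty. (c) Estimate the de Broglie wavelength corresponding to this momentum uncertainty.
(a) Δp_min = 1.366 × 10^-25 kg·m/s
(b) Δv_min = 81.670 m/s
(c) λ_dB = 4.851 nm

Step-by-step:

(a) From the uncertainty principle:
Δp_min = ℏ/(2Δx) = (1.055e-34 J·s)/(2 × 3.860e-10 m) = 1.366e-25 kg·m/s

(b) The velocity uncertainty:
Δv = Δp/m = (1.366e-25 kg·m/s)/(1.673e-27 kg) = 8.167e+01 m/s = 81.670 m/s

(c) The de Broglie wavelength for this momentum:
λ = h/p = (6.626e-34 J·s)/(1.366e-25 kg·m/s) = 4.851e-09 m = 4.851 nm

Note: The de Broglie wavelength is comparable to the localization size, as expected from wave-particle duality.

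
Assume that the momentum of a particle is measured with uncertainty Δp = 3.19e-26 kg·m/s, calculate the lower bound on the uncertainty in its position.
1.653 nm

Using the Heisenberg uncertainty principle:
ΔxΔp ≥ ℏ/2

The minimum uncertainty in position is:
Δx_min = ℏ/(2Δp)
Δx_min = (1.055e-34 J·s) / (2 × 3.190e-26 kg·m/s)
Δx_min = 1.653e-09 m = 1.653 nm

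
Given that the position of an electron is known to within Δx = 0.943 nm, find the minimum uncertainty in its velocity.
61.383 km/s

Using the Heisenberg uncertainty principle and Δp = mΔv:
ΔxΔp ≥ ℏ/2
Δx(mΔv) ≥ ℏ/2

The minimum uncertainty in velocity is:
Δv_min = ℏ/(2mΔx)
Δv_min = (1.055e-34 J·s) / (2 × 9.109e-31 kg × 9.430e-10 m)
Δv_min = 6.138e+04 m/s = 61.383 km/s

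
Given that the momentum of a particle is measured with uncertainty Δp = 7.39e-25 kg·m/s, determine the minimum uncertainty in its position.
71.351 pm

Using the Heisenberg uncertainty principle:
ΔxΔp ≥ ℏ/2

The minimum uncertainty in position is:
Δx_min = ℏ/(2Δp)
Δx_min = (1.055e-34 J·s) / (2 × 7.390e-25 kg·m/s)
Δx_min = 7.135e-11 m = 71.351 pm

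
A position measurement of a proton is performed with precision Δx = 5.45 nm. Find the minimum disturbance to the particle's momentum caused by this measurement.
9.675 × 10^-27 kg·m/s

The uncertainty principle implies that measuring position disturbs momentum:
ΔxΔp ≥ ℏ/2

When we measure position with precision Δx, we necessarily introduce a momentum uncertainty:
Δp ≥ ℏ/(2Δx)
Δp_min = (1.055e-34 J·s) / (2 × 5.450e-09 m)
Δp_min = 9.675e-27 kg·m/s

The more precisely we measure position, the greater the momentum disturbance.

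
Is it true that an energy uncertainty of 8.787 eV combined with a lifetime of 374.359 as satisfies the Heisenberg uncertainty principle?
Yes, it satisfies the uncertainty relation.

Calculate the product ΔEΔt:
ΔE = 8.787 eV = 1.408e-18 J
ΔEΔt = (1.408e-18 J) × (3.744e-16 s)
ΔEΔt = 5.270e-34 J·s

Compare to the minimum allowed value ℏ/2:
ℏ/2 = 5.273e-35 J·s

Since ΔEΔt = 5.270e-34 J·s ≥ 5.273e-35 J·s = ℏ/2,
this satisfies the uncertainty relation.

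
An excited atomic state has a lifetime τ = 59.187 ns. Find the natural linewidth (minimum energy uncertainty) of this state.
5.560 neV

Using the energy-time uncertainty principle:
ΔEΔt ≥ ℏ/2

The lifetime τ represents the time uncertainty Δt.
The natural linewidth (minimum energy uncertainty) is:

ΔE = ℏ/(2τ)
ΔE = (1.055e-34 J·s) / (2 × 5.919e-08 s)
ΔE = 8.909e-28 J = 5.560 neV

This natural linewidth limits the precision of spectroscopic measurements.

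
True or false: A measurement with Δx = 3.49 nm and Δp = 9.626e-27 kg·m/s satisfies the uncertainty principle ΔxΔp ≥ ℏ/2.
No, it violates the uncertainty principle (impossible measurement).

Calculate the product ΔxΔp:
ΔxΔp = (3.490e-09 m) × (9.626e-27 kg·m/s)
ΔxΔp = 3.359e-35 J·s

Compare to the minimum allowed value ℏ/2:
ℏ/2 = 5.273e-35 J·s

Since ΔxΔp = 3.359e-35 J·s < 5.273e-35 J·s = ℏ/2,
the measurement violates the uncertainty principle.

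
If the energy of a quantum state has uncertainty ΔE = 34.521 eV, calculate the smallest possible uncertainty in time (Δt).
9.534 as

Using the energy-time uncertainty principle:
ΔEΔt ≥ ℏ/2

The minimum uncertainty in time is:
Δt_min = ℏ/(2ΔE)
Δt_min = (1.055e-34 J·s) / (2 × 5.531e-18 J)
Δt_min = 9.534e-18 s = 9.534 as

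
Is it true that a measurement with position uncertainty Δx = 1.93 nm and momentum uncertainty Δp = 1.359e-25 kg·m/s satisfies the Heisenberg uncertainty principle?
Yes, it satisfies the uncertainty principle.

Calculate the product ΔxΔp:
ΔxΔp = (1.930e-09 m) × (1.359e-25 kg·m/s)
ΔxΔp = 2.623e-34 J·s

Compare to the minimum allowed value ℏ/2:
ℏ/2 = 5.273e-35 J·s

Since ΔxΔp = 2.623e-34 J·s ≥ 5.273e-35 J·s = ℏ/2,
the measurement satisfies the uncertainty principle.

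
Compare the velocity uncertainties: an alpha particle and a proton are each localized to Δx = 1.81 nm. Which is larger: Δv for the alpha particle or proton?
The proton has the larger minimum velocity uncertainty, by a ratio of 4.0.

For both particles, Δp_min = ℏ/(2Δx) = 2.913e-26 kg·m/s (same for both).

The velocity uncertainty is Δv = Δp/m:
- alpha particle: Δv = 2.913e-26 / 6.645e-27 = 4.384e+00 m/s = 4.384 m/s
- proton: Δv = 2.913e-26 / 1.673e-27 = 1.742e+01 m/s = 17.417 m/s

Ratio: 1.742e+01 / 4.384e+00 = 4.0

The lighter particle has larger velocity uncertainty because Δv ∝ 1/m.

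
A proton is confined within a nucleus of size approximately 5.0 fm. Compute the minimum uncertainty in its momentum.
1.055 × 10^-20 kg·m/s

Using the Heisenberg uncertainty principle:
ΔxΔp ≥ ℏ/2

With Δx ≈ L = 5.000e-15 m (the confinement size):
Δp_min = ℏ/(2Δx)
Δp_min = (1.055e-34 J·s) / (2 × 5.000e-15 m)
Δp_min = 1.055e-20 kg·m/s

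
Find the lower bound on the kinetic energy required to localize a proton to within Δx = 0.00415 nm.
301.202 meV

Localizing a particle requires giving it sufficient momentum uncertainty:

1. From uncertainty principle: Δp ≥ ℏ/(2Δx)
   Δp_min = (1.055e-34 J·s) / (2 × 4.150e-12 m)
   Δp_min = 1.271e-23 kg·m/s

2. This momentum uncertainty corresponds to kinetic energy:
   KE ≈ (Δp)²/(2m) = (1.271e-23)²/(2 × 1.673e-27 kg)
   KE = 4.826e-20 J = 301.202 meV

Tighter localization requires more energy.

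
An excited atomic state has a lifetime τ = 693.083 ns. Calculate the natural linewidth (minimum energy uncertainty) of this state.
474.844 peV

Using the energy-time uncertainty principle:
ΔEΔt ≥ ℏ/2

The lifetime τ represents the time uncertainty Δt.
The natural linewidth (minimum energy uncertainty) is:

ΔE = ℏ/(2τ)
ΔE = (1.055e-34 J·s) / (2 × 6.931e-07 s)
ΔE = 7.608e-29 J = 474.844 peV

This natural linewidth limits the precision of spectroscopic measurements.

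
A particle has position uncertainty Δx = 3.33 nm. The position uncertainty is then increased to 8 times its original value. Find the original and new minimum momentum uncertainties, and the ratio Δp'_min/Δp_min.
Original Δp_min = 1.583 × 10^-26 kg·m/s; new Δp'_min = 1.979 × 10^-27 kg·m/s; ratio Δp'_min/Δp_min = 1/8.

From the uncertainty principle ΔxΔp ≥ ℏ/2, the minimum momentum uncertainty is Δp_min = ℏ/(2Δx).

Original (Δx = 3.33 nm = 3.330e-09 m):
Δp_min = (1.055e-34 J·s)/(2 × 3.330e-09 m) = 1.583e-26 kg·m/s

When Δx → 8Δx:
Δp'_min = ℏ/(2 × 8Δx) = (1/8) × ℏ/(2Δx) = (1/8) × Δp_min
Δp'_min = 1/8 × 1.583e-26 kg·m/s = 1.979e-27 kg·m/s

Since Δp_min ∝ 1/Δx, when Δx is increased to 8 times its original value, Δp_min decreases to 1/8 of its original value.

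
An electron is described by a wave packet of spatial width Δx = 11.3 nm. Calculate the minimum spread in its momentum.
4.666 × 10^-27 kg·m/s

For a wave packet, the spatial width Δx and momentum spread Δp are related by the uncertainty principle:
ΔxΔp ≥ ℏ/2

The minimum momentum spread is:
Δp_min = ℏ/(2Δx)
Δp_min = (1.055e-34 J·s) / (2 × 1.130e-08 m)
Δp_min = 4.666e-27 kg·m/s

A wave packet cannot have both a well-defined position and well-defined momentum.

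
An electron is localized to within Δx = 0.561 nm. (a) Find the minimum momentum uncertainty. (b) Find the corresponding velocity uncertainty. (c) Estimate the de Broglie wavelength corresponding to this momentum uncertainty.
(a) Δp_min = 9.399 × 10^-26 kg·m/s
(b) Δv_min = 103.180 km/s
(c) λ_dB = 7.050 nm

Step-by-step:

(a) From the uncertainty principle:
Δp_min = ℏ/(2Δx) = (1.055e-34 J·s)/(2 × 5.610e-10 m) = 9.399e-26 kg·m/s

(b) The velocity uncertainty:
Δv = Δp/m = (9.399e-26 kg·m/s)/(9.109e-31 kg) = 1.032e+05 m/s = 103.180 km/s

(c) The de Broglie wavelength for this momentum:
λ = h/p = (6.626e-34 J·s)/(9.399e-26 kg·m/s) = 7.050e-09 m = 7.050 nm

Note: The de Broglie wavelength is comparable to the localization size, as expected from wave-particle duality.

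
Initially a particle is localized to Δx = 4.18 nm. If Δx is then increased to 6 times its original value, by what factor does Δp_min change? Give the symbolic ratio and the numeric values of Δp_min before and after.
Original Δp_min = 1.261 × 10^-26 kg·m/s; new Δp'_min = 2.102 × 10^-27 kg·m/s; ratio Δp'_min/Δp_min = 1/6.

From the uncertainty principle ΔxΔp ≥ ℏ/2, the minimum momentum uncertainty is Δp_min = ℏ/(2Δx).

Original (Δx = 4.18 nm = 4.180e-09 m):
Δp_min = (1.055e-34 J·s)/(2 × 4.180e-09 m) = 1.261e-26 kg·m/s

When Δx → 6Δx:
Δp'_min = ℏ/(2 × 6Δx) = (1/6) × ℏ/(2Δx) = (1/6) × Δp_min
Δp'_min = 1/6 × 1.261e-26 kg·m/s = 2.102e-27 kg·m/s

Since Δp_min ∝ 1/Δx, when Δx is increased to 6 times its original value, Δp_min decreases to 1/6 of its original value.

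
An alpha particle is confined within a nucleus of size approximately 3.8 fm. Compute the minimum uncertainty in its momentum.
1.388 × 10^-20 kg·m/s

Using the Heisenberg uncertainty principle:
ΔxΔp ≥ ℏ/2

With Δx ≈ L = 3.800e-15 m (the confinement size):
Δp_min = ℏ/(2Δx)
Δp_min = (1.055e-34 J·s) / (2 × 3.800e-15 m)
Δp_min = 1.388e-20 kg·m/s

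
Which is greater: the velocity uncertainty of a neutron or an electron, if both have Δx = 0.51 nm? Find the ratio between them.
The electron has the larger minimum velocity uncertainty, by a ratio of 1838.7.

For both particles, Δp_min = ℏ/(2Δx) = 1.034e-25 kg·m/s (same for both).

The velocity uncertainty is Δv = Δp/m:
- neutron: Δv = 1.034e-25 / 1.675e-27 = 6.173e+01 m/s = 61.728 m/s
- electron: Δv = 1.034e-25 / 9.109e-31 = 1.135e+05 m/s = 113.498 km/s

Ratio: 1.135e+05 / 6.173e+01 = 1838.7

The lighter particle has larger velocity uncertainty because Δv ∝ 1/m.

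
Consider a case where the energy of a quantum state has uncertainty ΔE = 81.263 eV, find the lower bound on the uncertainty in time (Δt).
4.050 as

Using the energy-time uncertainty principle:
ΔEΔt ≥ ℏ/2

The minimum uncertainty in time is:
Δt_min = ℏ/(2ΔE)
Δt_min = (1.055e-34 J·s) / (2 × 1.302e-17 J)
Δt_min = 4.050e-18 s = 4.050 as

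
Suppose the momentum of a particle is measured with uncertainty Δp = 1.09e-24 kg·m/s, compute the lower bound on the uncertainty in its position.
48.375 pm

Using the Heisenberg uncertainty principle:
ΔxΔp ≥ ℏ/2

The minimum uncertainty in position is:
Δx_min = ℏ/(2Δp)
Δx_min = (1.055e-34 J·s) / (2 × 1.090e-24 kg·m/s)
Δx_min = 4.837e-11 m = 48.375 pm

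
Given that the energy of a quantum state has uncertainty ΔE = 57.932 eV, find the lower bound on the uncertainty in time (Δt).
5.681 as

Using the energy-time uncertainty principle:
ΔEΔt ≥ ℏ/2

The minimum uncertainty in time is:
Δt_min = ℏ/(2ΔE)
Δt_min = (1.055e-34 J·s) / (2 × 9.282e-18 J)
Δt_min = 5.681e-18 s = 5.681 as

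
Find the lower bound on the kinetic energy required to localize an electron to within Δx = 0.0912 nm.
1.145 eV

Localizing a particle requires giving it sufficient momentum uncertainty:

1. From uncertainty principle: Δp ≥ ℏ/(2Δx)
   Δp_min = (1.055e-34 J·s) / (2 × 9.120e-11 m)
   Δp_min = 5.782e-25 kg·m/s

2. This momentum uncertainty corresponds to kinetic energy:
   KE ≈ (Δp)²/(2m) = (5.782e-25)²/(2 × 9.109e-31 kg)
   KE = 1.835e-19 J = 1.145 eV

Tighter localization requires more energy.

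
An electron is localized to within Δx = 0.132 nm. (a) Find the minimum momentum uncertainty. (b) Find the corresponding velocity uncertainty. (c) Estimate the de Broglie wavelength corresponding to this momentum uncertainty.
(a) Δp_min = 3.995 × 10^-25 kg·m/s
(b) Δv_min = 438.514 km/s
(c) λ_dB = 1.659 nm

Step-by-step:

(a) From the uncertainty principle:
Δp_min = ℏ/(2Δx) = (1.055e-34 J·s)/(2 × 1.320e-10 m) = 3.995e-25 kg·m/s

(b) The velocity uncertainty:
Δv = Δp/m = (3.995e-25 kg·m/s)/(9.109e-31 kg) = 4.385e+05 m/s = 438.514 km/s

(c) The de Broglie wavelength for this momentum:
λ = h/p = (6.626e-34 J·s)/(3.995e-25 kg·m/s) = 1.659e-09 m = 1.659 nm

Note: The de Broglie wavelength is comparable to the localization size, as expected from wave-particle duality.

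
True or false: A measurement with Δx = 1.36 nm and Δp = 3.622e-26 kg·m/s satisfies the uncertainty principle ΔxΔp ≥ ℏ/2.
No, it violates the uncertainty principle (impossible measurement).

Calculate the product ΔxΔp:
ΔxΔp = (1.360e-09 m) × (3.622e-26 kg·m/s)
ΔxΔp = 4.926e-35 J·s

Compare to the minimum allowed value ℏ/2:
ℏ/2 = 5.273e-35 J·s

Since ΔxΔp = 4.926e-35 J·s < 5.273e-35 J·s = ℏ/2,
the measurement violates the uncertainty principle.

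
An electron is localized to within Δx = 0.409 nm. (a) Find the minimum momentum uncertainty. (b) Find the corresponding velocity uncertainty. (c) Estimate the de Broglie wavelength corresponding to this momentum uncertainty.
(a) Δp_min = 1.289 × 10^-25 kg·m/s
(b) Δv_min = 141.525 km/s
(c) λ_dB = 5.140 nm

Step-by-step:

(a) From the uncertainty principle:
Δp_min = ℏ/(2Δx) = (1.055e-34 J·s)/(2 × 4.090e-10 m) = 1.289e-25 kg·m/s

(b) The velocity uncertainty:
Δv = Δp/m = (1.289e-25 kg·m/s)/(9.109e-31 kg) = 1.415e+05 m/s = 141.525 km/s

(c) The de Broglie wavelength for this momentum:
λ = h/p = (6.626e-34 J·s)/(1.289e-25 kg·m/s) = 5.140e-09 m = 5.140 nm

Note: The de Broglie wavelength is comparable to the localization size, as expected from wave-particle duality.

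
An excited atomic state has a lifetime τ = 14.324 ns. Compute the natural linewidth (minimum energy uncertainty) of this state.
22.976 neV

Using the energy-time uncertainty principle:
ΔEΔt ≥ ℏ/2

The lifetime τ represents the time uncertainty Δt.
The natural linewidth (minimum energy uncertainty) is:

ΔE = ℏ/(2τ)
ΔE = (1.055e-34 J·s) / (2 × 1.432e-08 s)
ΔE = 3.681e-27 J = 22.976 neV

This natural linewidth limits the precision of spectroscopic measurements.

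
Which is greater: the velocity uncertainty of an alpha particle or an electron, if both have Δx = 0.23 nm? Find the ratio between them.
The electron has the larger minimum velocity uncertainty, by a ratio of 7294.3.

For both particles, Δp_min = ℏ/(2Δx) = 2.293e-25 kg·m/s (same for both).

The velocity uncertainty is Δv = Δp/m:
- alpha particle: Δv = 2.293e-25 / 6.645e-27 = 3.450e+01 m/s = 34.502 m/s
- electron: Δv = 2.293e-25 / 9.109e-31 = 2.517e+05 m/s = 251.669 km/s

Ratio: 2.517e+05 / 3.450e+01 = 7294.3

The lighter particle has larger velocity uncertainty because Δv ∝ 1/m.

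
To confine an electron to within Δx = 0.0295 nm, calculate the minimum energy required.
10.945 eV

Localizing a particle requires giving it sufficient momentum uncertainty:

1. From uncertainty principle: Δp ≥ ℏ/(2Δx)
   Δp_min = (1.055e-34 J·s) / (2 × 2.950e-11 m)
   Δp_min = 1.787e-24 kg·m/s

2. This momentum uncertainty corresponds to kinetic energy:
   KE ≈ (Δp)²/(2m) = (1.787e-24)²/(2 × 9.109e-31 kg)
   KE = 1.754e-18 J = 10.945 eV

Tighter localization requires more energy.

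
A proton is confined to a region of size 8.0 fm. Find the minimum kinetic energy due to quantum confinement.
81.054 keV

Using the uncertainty principle:

1. Position uncertainty: Δx ≈ 8.000e-15 m
2. Minimum momentum uncertainty: Δp = ℏ/(2Δx) = 6.591e-21 kg·m/s
3. Minimum kinetic energy:
   KE = (Δp)²/(2m) = (6.591e-21)²/(2 × 1.673e-27 kg)
   KE = 1.299e-14 J = 81.054 keV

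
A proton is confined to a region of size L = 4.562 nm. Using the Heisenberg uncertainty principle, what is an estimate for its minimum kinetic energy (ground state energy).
249.255 neV

Using the uncertainty principle to estimate ground state energy:

1. The position uncertainty is approximately the confinement size:
   Δx ≈ L = 4.562e-09 m

2. From ΔxΔp ≥ ℏ/2, the minimum momentum uncertainty is:
   Δp ≈ ℏ/(2L) = 1.156e-26 kg·m/s

3. The kinetic energy is approximately:
   KE ≈ (Δp)²/(2m) = (1.156e-26)²/(2 × 1.673e-27 kg)
   KE ≈ 3.994e-26 J = 249.255 neV

This is an order-of-magnitude estimate of the ground state energy.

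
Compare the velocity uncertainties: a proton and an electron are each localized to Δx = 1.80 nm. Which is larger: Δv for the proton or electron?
The electron has the larger minimum velocity uncertainty, by a ratio of 1836.2.

For both particles, Δp_min = ℏ/(2Δx) = 2.929e-26 kg·m/s (same for both).

The velocity uncertainty is Δv = Δp/m:
- proton: Δv = 2.929e-26 / 1.673e-27 = 1.751e+01 m/s = 17.514 m/s
- electron: Δv = 2.929e-26 / 9.109e-31 = 3.216e+04 m/s = 32.158 km/s

Ratio: 3.216e+04 / 1.751e+01 = 1836.2

The lighter particle has larger velocity uncertainty because Δv ∝ 1/m.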